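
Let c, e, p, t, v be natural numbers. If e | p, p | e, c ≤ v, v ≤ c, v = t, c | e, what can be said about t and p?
t | p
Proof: Because e | p and p | e, e = p. c ≤ v and v ≤ c, therefore c = v. Since v = t, c = t. c | e, so t | e. e = p, so t | p.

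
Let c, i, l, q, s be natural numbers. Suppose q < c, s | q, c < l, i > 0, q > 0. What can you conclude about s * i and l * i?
s * i < l * i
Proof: From s | q and q > 0, s ≤ q. From q < c, s < c. c < l, so s < l. i > 0, so s * i < l * i.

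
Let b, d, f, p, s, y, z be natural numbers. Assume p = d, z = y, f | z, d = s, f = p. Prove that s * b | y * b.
p = d and d = s, so p = s. f = p and f | z, so p | z. Because z = y, p | y. From p = s, s | y. Then s * b | y * b.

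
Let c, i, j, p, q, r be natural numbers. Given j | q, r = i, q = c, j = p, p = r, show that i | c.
Since j = p and p = r, j = r. Since r = i, j = i. Since q = c and j | q, j | c. j = i, so i | c.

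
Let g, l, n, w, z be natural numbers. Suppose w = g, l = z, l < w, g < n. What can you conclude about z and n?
z < n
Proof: l = z and l < w, therefore z < w. Since w = g, z < g. g < n, so z < n.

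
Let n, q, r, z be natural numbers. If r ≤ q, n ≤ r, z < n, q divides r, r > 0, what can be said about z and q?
z < q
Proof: q divides r and r > 0, therefore q ≤ r. r ≤ q, so r = q. z < n and n ≤ r, so z < r. Since r = q, z < q.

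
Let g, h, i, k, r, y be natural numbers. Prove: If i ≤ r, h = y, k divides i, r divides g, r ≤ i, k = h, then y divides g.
k = h and h = y, thus k = y. Because k divides i, y divides i. Because r ≤ i and i ≤ r, r = i. Because r divides g, i divides g. Since y divides i, y divides g.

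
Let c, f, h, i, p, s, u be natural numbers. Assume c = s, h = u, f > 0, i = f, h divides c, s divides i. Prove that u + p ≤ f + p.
Since c = s and h divides c, h divides s. s divides i, so h divides i. i = f, so h divides f. f > 0, so h ≤ f. h = u, so u ≤ f. Then u + p ≤ f + p.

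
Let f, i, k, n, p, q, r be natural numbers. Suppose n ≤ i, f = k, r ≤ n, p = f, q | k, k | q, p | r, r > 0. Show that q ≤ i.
k | q and q | k, so k = q. f = k, so f = q. p = f and p | r, so f | r. From r > 0, f ≤ r. r ≤ n, so f ≤ n. Since f = q, q ≤ n. n ≤ i, so q ≤ i.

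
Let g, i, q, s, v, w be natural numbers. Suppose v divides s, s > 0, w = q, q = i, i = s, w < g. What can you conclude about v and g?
v < g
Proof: Since v divides s and s > 0, v ≤ s. w = q and q = i, so w = i. Because i = s, w = s. Since w < g, s < g. Since v ≤ s, v < g.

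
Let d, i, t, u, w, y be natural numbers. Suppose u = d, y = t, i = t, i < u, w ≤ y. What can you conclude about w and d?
w < d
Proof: y = t and w ≤ y, hence w ≤ t. From u = d and i < u, i < d. Since i = t, t < d. Since w ≤ t, w < d.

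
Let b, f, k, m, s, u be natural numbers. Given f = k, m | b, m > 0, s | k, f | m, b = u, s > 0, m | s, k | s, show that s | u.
Since m | s and s > 0, m ≤ s. k | s and s | k, thus k = s. f = k, so f = s. Since f | m and m > 0, f ≤ m. f = s, so s ≤ m. m ≤ s, so m = s. Since b = u and m | b, m | u. Since m = s, s | u.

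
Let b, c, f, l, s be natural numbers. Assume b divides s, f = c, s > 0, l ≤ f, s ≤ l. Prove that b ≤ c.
From b divides s and s > 0, b ≤ s. s ≤ l, so b ≤ l. l ≤ f, so b ≤ f. f = c, so b ≤ c.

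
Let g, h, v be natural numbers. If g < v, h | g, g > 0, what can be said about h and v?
h < v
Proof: Because h | g and g > 0, h ≤ g. g < v, so h < v.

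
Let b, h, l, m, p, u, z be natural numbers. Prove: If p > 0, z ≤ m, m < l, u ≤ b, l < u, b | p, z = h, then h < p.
Because z = h and z ≤ m, h ≤ m. l < u and u ≤ b, hence l < b. Because m < l, m < b. Since b | p and p > 0, b ≤ p. Since m < b, m < p. Since h ≤ m, h < p.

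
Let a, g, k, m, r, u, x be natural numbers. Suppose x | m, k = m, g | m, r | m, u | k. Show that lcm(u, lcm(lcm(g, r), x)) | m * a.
k = m and u | k, thus u | m. g | m and r | m, thus lcm(g, r) | m. x | m, so lcm(lcm(g, r), x) | m. From u | m, lcm(u, lcm(lcm(g, r), x)) | m. Then lcm(u, lcm(lcm(g, r), x)) | m * a.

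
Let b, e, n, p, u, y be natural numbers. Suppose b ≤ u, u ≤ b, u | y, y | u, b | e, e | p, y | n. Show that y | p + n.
Since b ≤ u and u ≤ b, b = u. u | y and y | u, hence u = y. Because b = u, b = y. b | e and e | p, hence b | p. b = y, so y | p. y | n, so y | p + n.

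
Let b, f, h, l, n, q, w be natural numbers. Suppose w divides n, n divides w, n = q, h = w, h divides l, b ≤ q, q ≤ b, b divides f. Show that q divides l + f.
w divides n and n divides w, thus w = n. n = q, so w = q. From h = w and h divides l, w divides l. Since w = q, q divides l. b ≤ q and q ≤ b, hence b = q. b divides f, so q divides f. q divides l, so q divides l + f.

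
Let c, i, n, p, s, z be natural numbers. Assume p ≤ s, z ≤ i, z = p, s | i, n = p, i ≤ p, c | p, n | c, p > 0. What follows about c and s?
c = s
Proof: n = p and n | c, so p | c. Because c | p, c = p. z = p and z ≤ i, so p ≤ i. Since i ≤ p, i = p. Because s | i, s | p. Since p > 0, s ≤ p. From p ≤ s, p = s. Since c = p, c = s.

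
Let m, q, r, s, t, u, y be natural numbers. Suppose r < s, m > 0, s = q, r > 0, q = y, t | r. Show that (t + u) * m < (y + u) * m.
s = q and q = y, hence s = y. t | r and r > 0, hence t ≤ r. Since r < s, t < s. Since s = y, t < y. Then t + u < y + u. Since m > 0, (t + u) * m < (y + u) * m.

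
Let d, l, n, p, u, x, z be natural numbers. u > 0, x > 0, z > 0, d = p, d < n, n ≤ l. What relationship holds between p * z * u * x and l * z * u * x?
p * z * u * x < l * z * u * x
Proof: Since d = p and d < n, p < n. n ≤ l, so p < l. Since z > 0, p * z < l * z. From u > 0, p * z * u < l * z * u. x > 0, so p * z * u * x < l * z * u * x.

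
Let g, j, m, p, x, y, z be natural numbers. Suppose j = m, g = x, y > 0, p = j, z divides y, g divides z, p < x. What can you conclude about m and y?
m < y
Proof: p = j and j = m, thus p = m. p < x, so m < x. g = x and g divides z, therefore x divides z. Since z divides y, x divides y. Since y > 0, x ≤ y. Since m < x, m < y.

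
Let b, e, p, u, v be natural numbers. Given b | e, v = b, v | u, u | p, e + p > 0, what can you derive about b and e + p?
b ≤ e + p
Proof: v = b and v | u, hence b | u. Since u | p, b | p. b | e, so b | e + p. e + p > 0, so b ≤ e + p.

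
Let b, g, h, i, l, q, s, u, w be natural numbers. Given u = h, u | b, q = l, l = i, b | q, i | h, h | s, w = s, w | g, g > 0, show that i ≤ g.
q = l and l = i, thus q = i. b | q, so b | i. Since u | b, u | i. u = h, so h | i. i | h, so h = i. w = s and w | g, hence s | g. Since h | s, h | g. Since g > 0, h ≤ g. Since h = i, i ≤ g.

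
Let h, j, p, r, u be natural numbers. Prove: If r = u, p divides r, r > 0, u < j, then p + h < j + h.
p divides r and r > 0, hence p ≤ r. r = u, so p ≤ u. u < j, so p < j. Then p + h < j + h.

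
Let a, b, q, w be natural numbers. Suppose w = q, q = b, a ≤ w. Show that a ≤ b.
w = q and q = b, hence w = b. a ≤ w, so a ≤ b.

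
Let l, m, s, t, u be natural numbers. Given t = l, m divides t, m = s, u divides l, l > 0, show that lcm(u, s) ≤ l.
From m = s and m divides t, s divides t. Since t = l, s divides l. Since u divides l, lcm(u, s) divides l. Since l > 0, lcm(u, s) ≤ l.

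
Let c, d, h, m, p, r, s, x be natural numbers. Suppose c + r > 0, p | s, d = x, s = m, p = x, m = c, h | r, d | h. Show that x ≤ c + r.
From s = m and m = c, s = c. p = x and p | s, so x | s. s = c, so x | c. d | h and h | r, thus d | r. Because d = x, x | r. x | c, so x | c + r. Since c + r > 0, x ≤ c + r.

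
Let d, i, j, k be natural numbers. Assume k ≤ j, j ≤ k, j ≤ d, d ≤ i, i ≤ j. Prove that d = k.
k ≤ j and j ≤ k, thus k = j. d ≤ i and i ≤ j, thus d ≤ j. j ≤ d, so j = d. k = j, so k = d. Then d = k.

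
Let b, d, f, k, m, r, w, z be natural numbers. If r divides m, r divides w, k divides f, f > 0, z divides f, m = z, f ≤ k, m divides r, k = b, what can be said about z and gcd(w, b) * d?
z divides gcd(w, b) * d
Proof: r divides m and m divides r, therefore r = m. r divides w, so m divides w. m = z, so z divides w. k divides f and f > 0, so k ≤ f. From f ≤ k, f = k. Since k = b, f = b. z divides f, so z divides b. z divides w, so z divides gcd(w, b). Then z divides gcd(w, b) * d.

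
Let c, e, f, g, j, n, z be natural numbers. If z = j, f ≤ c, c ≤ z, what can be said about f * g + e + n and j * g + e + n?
f * g + e + n ≤ j * g + e + n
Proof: f ≤ c and c ≤ z, hence f ≤ z. z = j, so f ≤ j. Then f * g ≤ j * g. Then f * g + e ≤ j * g + e. Then f * g + e + n ≤ j * g + e + n.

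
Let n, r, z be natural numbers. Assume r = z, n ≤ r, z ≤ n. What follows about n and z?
n = z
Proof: r = z and n ≤ r, therefore n ≤ z. Since z ≤ n, n = z.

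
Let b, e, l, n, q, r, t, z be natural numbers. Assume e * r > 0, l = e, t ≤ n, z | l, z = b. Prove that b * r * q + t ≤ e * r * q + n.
l = e and z | l, so z | e. z = b, so b | e. Then b * r | e * r. Because e * r > 0, b * r ≤ e * r. Then b * r * q ≤ e * r * q. Since t ≤ n, b * r * q + t ≤ e * r * q + n.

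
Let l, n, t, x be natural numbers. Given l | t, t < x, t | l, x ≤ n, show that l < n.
Because t | l and l | t, t = l. Since t < x and x ≤ n, t < n. Since t = l, l < n.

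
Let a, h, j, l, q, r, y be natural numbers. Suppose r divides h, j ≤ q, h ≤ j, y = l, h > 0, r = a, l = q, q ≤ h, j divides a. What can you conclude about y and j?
y = j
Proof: y = l and l = q, therefore y = q. r = a and r divides h, thus a divides h. j divides a, so j divides h. h > 0, so j ≤ h. Since h ≤ j, h = j. q ≤ h, so q ≤ j. Since j ≤ q, q = j. Since y = q, y = j.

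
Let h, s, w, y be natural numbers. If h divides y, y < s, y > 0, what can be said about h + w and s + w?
h + w < s + w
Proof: h divides y and y > 0, hence h ≤ y. y < s, so h < s. Then h + w < s + w.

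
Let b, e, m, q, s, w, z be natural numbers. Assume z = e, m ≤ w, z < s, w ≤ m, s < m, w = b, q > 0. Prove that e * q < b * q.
m ≤ w and w ≤ m, therefore m = w. From w = b, m = b. Because z = e and z < s, e < s. Since s < m, e < m. Since m = b, e < b. Since q > 0, e * q < b * q.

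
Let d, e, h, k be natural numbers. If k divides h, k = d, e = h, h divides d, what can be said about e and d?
e = d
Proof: k = d and k divides h, hence d divides h. h divides d, so h = d. e = h, so e = d.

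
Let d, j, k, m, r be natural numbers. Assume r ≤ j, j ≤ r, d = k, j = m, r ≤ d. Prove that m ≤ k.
r ≤ j and j ≤ r, thus r = j. Since j = m, r = m. d = k and r ≤ d, hence r ≤ k. Since r = m, m ≤ k.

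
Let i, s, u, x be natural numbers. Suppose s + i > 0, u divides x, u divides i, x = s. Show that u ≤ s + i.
x = s and u divides x, so u divides s. u divides i, so u divides s + i. Since s + i > 0, u ≤ s + i.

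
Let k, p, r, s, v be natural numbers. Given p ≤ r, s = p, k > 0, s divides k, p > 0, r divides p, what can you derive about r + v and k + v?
r + v ≤ k + v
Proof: Since r divides p and p > 0, r ≤ p. p ≤ r, so p = r. From s = p, s = r. s divides k and k > 0, hence s ≤ k. s = r, so r ≤ k. Then r + v ≤ k + v.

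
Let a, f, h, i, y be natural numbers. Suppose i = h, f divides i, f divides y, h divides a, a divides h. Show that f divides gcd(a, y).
Since h divides a and a divides h, h = a. i = h, so i = a. f divides i, so f divides a. Since f divides y, f divides gcd(a, y).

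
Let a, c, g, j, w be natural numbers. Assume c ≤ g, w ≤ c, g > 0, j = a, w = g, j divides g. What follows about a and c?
a ≤ c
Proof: From w = g and w ≤ c, g ≤ c. Because c ≤ g, g = c. j = a and j divides g, so a divides g. From g > 0, a ≤ g. From g = c, a ≤ c.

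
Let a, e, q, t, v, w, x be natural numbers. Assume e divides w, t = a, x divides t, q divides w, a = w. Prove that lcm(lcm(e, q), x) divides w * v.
e divides w and q divides w, so lcm(e, q) divides w. t = a and a = w, therefore t = w. x divides t, so x divides w. Because lcm(e, q) divides w, lcm(lcm(e, q), x) divides w. Then lcm(lcm(e, q), x) divides w * v.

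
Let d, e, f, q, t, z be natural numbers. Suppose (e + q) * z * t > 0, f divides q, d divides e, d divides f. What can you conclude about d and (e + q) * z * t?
d ≤ (e + q) * z * t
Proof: d divides f and f divides q, therefore d divides q. d divides e, so d divides e + q. Then d divides (e + q) * z. Then d divides (e + q) * z * t. Since (e + q) * z * t > 0, d ≤ (e + q) * z * t.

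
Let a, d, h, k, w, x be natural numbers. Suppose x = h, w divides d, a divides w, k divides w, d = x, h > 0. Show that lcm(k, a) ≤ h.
Because k divides w and a divides w, lcm(k, a) divides w. Since d = x and w divides d, w divides x. lcm(k, a) divides w, so lcm(k, a) divides x. Since x = h, lcm(k, a) divides h. From h > 0, lcm(k, a) ≤ h.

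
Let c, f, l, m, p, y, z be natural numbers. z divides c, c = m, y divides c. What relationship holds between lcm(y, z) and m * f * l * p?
lcm(y, z) divides m * f * l * p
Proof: y divides c and z divides c, thus lcm(y, z) divides c. c = m, so lcm(y, z) divides m. Then lcm(y, z) divides m * f. Then lcm(y, z) divides m * f * l. Then lcm(y, z) divides m * f * l * p.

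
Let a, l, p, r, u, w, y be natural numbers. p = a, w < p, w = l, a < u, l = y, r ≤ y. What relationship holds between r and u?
r < u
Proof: p = a and w < p, therefore w < a. Since w = l, l < a. l = y, so y < a. r ≤ y, so r < a. Because a < u, r < u.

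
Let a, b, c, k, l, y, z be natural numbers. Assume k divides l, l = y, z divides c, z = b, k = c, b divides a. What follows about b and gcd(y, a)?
b divides gcd(y, a)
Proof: z = b and z divides c, hence b divides c. Because k = c and k divides l, c divides l. Since l = y, c divides y. Since b divides c, b divides y. From b divides a, b divides gcd(y, a).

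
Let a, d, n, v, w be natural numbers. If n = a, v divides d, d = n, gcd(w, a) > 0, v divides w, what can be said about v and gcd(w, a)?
v ≤ gcd(w, a)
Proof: d = n and n = a, therefore d = a. Since v divides d, v divides a. Because v divides w, v divides gcd(w, a). Since gcd(w, a) > 0, v ≤ gcd(w, a).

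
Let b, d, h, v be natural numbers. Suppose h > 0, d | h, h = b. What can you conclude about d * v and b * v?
d * v ≤ b * v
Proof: d | h and h > 0, thus d ≤ h. Since h = b, d ≤ b. Then d * v ≤ b * v.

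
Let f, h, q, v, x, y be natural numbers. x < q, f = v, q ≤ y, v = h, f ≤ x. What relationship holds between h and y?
h < y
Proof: f = v and v = h, thus f = h. Because x < q and q ≤ y, x < y. Since f ≤ x, f < y. Since f = h, h < y.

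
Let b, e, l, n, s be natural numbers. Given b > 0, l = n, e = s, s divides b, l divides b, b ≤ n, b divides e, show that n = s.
l divides b and b > 0, so l ≤ b. l = n, so n ≤ b. b ≤ n, so n = b. e = s and b divides e, thus b divides s. Since s divides b, b = s. From n = b, n = s.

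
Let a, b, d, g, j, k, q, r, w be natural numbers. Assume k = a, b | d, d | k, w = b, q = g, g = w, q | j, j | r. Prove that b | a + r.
Since b | d and d | k, b | k. Since k = a, b | a. Because q = g and g = w, q = w. Since q | j, w | j. j | r, so w | r. w = b, so b | r. From b | a, b | a + r.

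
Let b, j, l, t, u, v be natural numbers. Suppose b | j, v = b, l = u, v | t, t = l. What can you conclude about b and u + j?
b | u + j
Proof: t = l and l = u, therefore t = u. v | t, so v | u. v = b, so b | u. b | j, so b | u + j.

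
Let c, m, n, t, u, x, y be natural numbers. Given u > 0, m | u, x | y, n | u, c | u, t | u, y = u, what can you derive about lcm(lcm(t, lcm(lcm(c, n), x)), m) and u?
lcm(lcm(t, lcm(lcm(c, n), x)), m) ≤ u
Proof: Since c | u and n | u, lcm(c, n) | u. y = u and x | y, hence x | u. Because lcm(c, n) | u, lcm(lcm(c, n), x) | u. Since t | u, lcm(t, lcm(lcm(c, n), x)) | u. m | u, so lcm(lcm(t, lcm(lcm(c, n), x)), m) | u. Since u > 0, lcm(lcm(t, lcm(lcm(c, n), x)), m) ≤ u.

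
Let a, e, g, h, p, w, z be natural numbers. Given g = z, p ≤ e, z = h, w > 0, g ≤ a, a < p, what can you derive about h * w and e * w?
h * w < e * w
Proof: Since g = z and z = h, g = h. Because g ≤ a and a < p, g < p. Since g = h, h < p. Since p ≤ e, h < e. Since w > 0, by multiplying by a positive, h * w < e * w.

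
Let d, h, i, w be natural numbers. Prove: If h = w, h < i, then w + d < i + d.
h = w and h < i, so w < i. Then w + d < i + d.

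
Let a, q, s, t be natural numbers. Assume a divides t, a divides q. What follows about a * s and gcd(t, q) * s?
a * s divides gcd(t, q) * s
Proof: Since a divides t and a divides q, a divides gcd(t, q). Then a * s divides gcd(t, q) * s.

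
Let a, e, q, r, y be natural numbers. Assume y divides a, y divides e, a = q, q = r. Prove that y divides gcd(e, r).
a = q and q = r, so a = r. y divides a, so y divides r. Since y divides e, y divides gcd(e, r).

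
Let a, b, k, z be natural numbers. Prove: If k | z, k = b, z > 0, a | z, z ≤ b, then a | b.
k = b and k | z, hence b | z. From z > 0, b ≤ z. z ≤ b, so z = b. a | z, so a | b.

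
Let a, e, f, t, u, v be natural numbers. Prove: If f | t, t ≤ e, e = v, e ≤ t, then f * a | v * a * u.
t ≤ e and e ≤ t, so t = e. Since e = v, t = v. Since f | t, f | v. Then f * a | v * a. Then f * a | v * a * u.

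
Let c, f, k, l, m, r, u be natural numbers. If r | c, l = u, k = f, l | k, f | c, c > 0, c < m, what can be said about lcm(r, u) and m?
lcm(r, u) < m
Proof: k = f and l | k, thus l | f. Since l = u, u | f. f | c, so u | c. Since r | c, lcm(r, u) | c. c > 0, so lcm(r, u) ≤ c. Since c < m, lcm(r, u) < m.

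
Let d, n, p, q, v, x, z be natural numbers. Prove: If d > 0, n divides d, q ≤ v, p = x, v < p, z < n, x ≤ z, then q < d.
Since p = x and v < p, v < x. Since q ≤ v, q < x. n divides d and d > 0, therefore n ≤ d. z < n, so z < d. x ≤ z, so x < d. Since q < x, q < d.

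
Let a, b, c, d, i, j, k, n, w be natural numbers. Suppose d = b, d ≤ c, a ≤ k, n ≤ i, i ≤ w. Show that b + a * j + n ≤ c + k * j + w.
Because d = b and d ≤ c, b ≤ c. a ≤ k, so a * j ≤ k * j. n ≤ i and i ≤ w, hence n ≤ w. Because a * j ≤ k * j, a * j + n ≤ k * j + w. b ≤ c, so b + a * j + n ≤ c + k * j + w.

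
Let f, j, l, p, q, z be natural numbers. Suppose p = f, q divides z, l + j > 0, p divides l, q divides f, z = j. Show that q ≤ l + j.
p = f and p divides l, thus f divides l. q divides f, so q divides l. z = j and q divides z, so q divides j. Since q divides l, q divides l + j. Since l + j > 0, q ≤ l + j.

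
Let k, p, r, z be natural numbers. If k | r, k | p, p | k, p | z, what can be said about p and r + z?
p | r + z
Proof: Because k | p and p | k, k = p. k | r, so p | r. Since p | z, p | r + z.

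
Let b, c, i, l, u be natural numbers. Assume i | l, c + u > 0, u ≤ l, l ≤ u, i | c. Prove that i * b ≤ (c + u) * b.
Because l ≤ u and u ≤ l, l = u. Since i | l, i | u. i | c, so i | c + u. From c + u > 0, i ≤ c + u. Then i * b ≤ (c + u) * b.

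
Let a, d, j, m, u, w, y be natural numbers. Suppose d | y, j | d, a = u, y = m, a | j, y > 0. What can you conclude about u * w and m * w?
u * w ≤ m * w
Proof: a | j and j | d, hence a | d. d | y, so a | y. y > 0, so a ≤ y. a = u, so u ≤ y. y = m, so u ≤ m. Then u * w ≤ m * w.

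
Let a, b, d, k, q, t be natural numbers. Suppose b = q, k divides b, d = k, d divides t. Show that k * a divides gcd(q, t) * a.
b = q and k divides b, therefore k divides q. d = k and d divides t, thus k divides t. Since k divides q, k divides gcd(q, t). Then k * a divides gcd(q, t) * a.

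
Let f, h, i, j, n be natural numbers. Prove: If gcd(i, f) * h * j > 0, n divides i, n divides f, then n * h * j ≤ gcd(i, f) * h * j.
From n divides i and n divides f, n divides gcd(i, f). Then n * h divides gcd(i, f) * h. Then n * h * j divides gcd(i, f) * h * j. From gcd(i, f) * h * j > 0, n * h * j ≤ gcd(i, f) * h * j.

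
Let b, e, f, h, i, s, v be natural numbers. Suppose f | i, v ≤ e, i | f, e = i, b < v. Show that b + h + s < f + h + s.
i | f and f | i, therefore i = f. Since e = i, e = f. From b < v and v ≤ e, b < e. Since e = f, b < f. Then b + h < f + h. Then b + h + s < f + h + s.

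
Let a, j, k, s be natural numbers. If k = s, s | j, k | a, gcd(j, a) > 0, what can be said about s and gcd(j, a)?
s ≤ gcd(j, a)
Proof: Since k = s and k | a, s | a. Since s | j, s | gcd(j, a). Since gcd(j, a) > 0, s ≤ gcd(j, a).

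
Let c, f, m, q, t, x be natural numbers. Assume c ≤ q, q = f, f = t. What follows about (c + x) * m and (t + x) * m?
(c + x) * m ≤ (t + x) * m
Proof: q = f and f = t, so q = t. c ≤ q, so c ≤ t. Then c + x ≤ t + x. By multiplying by a non-negative, (c + x) * m ≤ (t + x) * m.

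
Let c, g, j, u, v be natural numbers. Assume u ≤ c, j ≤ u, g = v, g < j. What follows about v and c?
v < c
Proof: Since g = v and g < j, v < j. Since j ≤ u, v < u. From u ≤ c, v < c.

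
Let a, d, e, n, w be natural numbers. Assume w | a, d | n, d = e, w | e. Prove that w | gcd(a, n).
From d = e and d | n, e | n. Since w | e, w | n. w | a, so w | gcd(a, n).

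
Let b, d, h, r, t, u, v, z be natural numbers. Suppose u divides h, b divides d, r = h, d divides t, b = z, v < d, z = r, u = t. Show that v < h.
u = t and u divides h, so t divides h. Since d divides t, d divides h. From b = z and z = r, b = r. From b divides d, r divides d. r = h, so h divides d. d divides h, so d = h. From v < d, v < h.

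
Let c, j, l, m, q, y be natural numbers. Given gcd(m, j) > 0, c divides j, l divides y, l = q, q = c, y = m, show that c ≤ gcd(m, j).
y = m and l divides y, therefore l divides m. From l = q, q divides m. q = c, so c divides m. Since c divides j, c divides gcd(m, j). gcd(m, j) > 0, so c ≤ gcd(m, j).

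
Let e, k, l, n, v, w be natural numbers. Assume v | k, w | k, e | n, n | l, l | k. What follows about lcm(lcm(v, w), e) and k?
lcm(lcm(v, w), e) | k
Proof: Since v | k and w | k, lcm(v, w) | k. From e | n and n | l, e | l. Since l | k, e | k. lcm(v, w) | k, so lcm(lcm(v, w), e) | k.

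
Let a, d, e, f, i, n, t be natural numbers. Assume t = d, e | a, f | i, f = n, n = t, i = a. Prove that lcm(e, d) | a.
From f = n and n = t, f = t. t = d, so f = d. From i = a and f | i, f | a. Since f = d, d | a. From e | a, lcm(e, d) | a.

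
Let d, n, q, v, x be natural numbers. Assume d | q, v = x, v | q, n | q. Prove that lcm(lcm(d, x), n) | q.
v = x and v | q, hence x | q. Since d | q, lcm(d, x) | q. n | q, so lcm(lcm(d, x), n) | q.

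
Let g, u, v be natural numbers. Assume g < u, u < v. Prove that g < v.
Since g < u and u < v, by transitivity, g < v.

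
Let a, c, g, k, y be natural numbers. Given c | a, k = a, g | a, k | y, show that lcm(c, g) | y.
c | a and g | a, thus lcm(c, g) | a. k = a and k | y, so a | y. lcm(c, g) | a, so lcm(c, g) | y.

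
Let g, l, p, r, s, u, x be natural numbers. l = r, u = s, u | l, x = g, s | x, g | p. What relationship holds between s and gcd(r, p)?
s | gcd(r, p)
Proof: u = s and u | l, thus s | l. Since l = r, s | r. x = g and s | x, so s | g. g | p, so s | p. Since s | r, s | gcd(r, p).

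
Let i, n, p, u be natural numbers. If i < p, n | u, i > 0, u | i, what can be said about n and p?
n < p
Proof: Because n | u and u | i, n | i. From i > 0, n ≤ i. Since i < p, n < p.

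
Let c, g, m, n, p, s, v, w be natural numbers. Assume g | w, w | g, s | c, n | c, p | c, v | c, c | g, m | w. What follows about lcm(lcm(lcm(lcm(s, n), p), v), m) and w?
lcm(lcm(lcm(lcm(s, n), p), v), m) | w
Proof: From g | w and w | g, g = w. From s | c and n | c, lcm(s, n) | c. p | c, so lcm(lcm(s, n), p) | c. Since v | c, lcm(lcm(lcm(s, n), p), v) | c. Since c | g, lcm(lcm(lcm(s, n), p), v) | g. Since g = w, lcm(lcm(lcm(s, n), p), v) | w. m | w, so lcm(lcm(lcm(lcm(s, n), p), v), m) | w.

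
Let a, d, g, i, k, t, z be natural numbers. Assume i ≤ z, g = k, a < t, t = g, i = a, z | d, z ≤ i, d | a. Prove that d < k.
z ≤ i and i ≤ z, thus z = i. Because i = a, z = a. Because z | d, a | d. d | a, so a = d. t = g and g = k, therefore t = k. a < t, so a < k. a = d, so d < k.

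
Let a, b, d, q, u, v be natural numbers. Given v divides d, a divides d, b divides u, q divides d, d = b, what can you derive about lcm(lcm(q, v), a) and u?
lcm(lcm(q, v), a) divides u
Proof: Because q divides d and v divides d, lcm(q, v) divides d. Because a divides d, lcm(lcm(q, v), a) divides d. d = b, so lcm(lcm(q, v), a) divides b. Since b divides u, lcm(lcm(q, v), a) divides u.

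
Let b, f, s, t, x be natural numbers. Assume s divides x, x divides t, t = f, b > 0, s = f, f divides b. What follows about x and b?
x ≤ b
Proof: s = f and s divides x, therefore f divides x. Since t = f and x divides t, x divides f. Since f divides x, f = x. Because f divides b and b > 0, f ≤ b. Since f = x, x ≤ b.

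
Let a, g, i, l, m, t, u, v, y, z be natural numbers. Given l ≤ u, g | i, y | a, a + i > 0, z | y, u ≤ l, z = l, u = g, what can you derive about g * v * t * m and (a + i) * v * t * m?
g * v * t * m ≤ (a + i) * v * t * m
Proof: l ≤ u and u ≤ l, thus l = u. u = g, so l = g. Since z | y and y | a, z | a. z = l, so l | a. Because l = g, g | a. Since g | i, g | a + i. a + i > 0, so g ≤ a + i. Then g * v ≤ (a + i) * v. Then g * v * t ≤ (a + i) * v * t. Then g * v * t * m ≤ (a + i) * v * t * m.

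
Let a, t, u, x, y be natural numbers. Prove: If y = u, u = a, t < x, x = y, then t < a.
y = u and u = a, therefore y = a. Since x = y and t < x, t < y. Since y = a, t < a.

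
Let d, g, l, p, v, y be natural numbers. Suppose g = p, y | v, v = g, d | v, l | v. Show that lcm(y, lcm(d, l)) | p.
From v = g and g = p, v = p. d | v and l | v, hence lcm(d, l) | v. Because y | v, lcm(y, lcm(d, l)) | v. From v = p, lcm(y, lcm(d, l)) | p.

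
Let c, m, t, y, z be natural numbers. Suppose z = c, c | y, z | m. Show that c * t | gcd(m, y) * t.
Because z = c and z | m, c | m. c | y, so c | gcd(m, y). Then c * t | gcd(m, y) * t.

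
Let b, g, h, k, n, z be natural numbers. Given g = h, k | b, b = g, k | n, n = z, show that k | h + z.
b = g and g = h, therefore b = h. k | b, so k | h. n = z and k | n, so k | z. Since k | h, k | h + z.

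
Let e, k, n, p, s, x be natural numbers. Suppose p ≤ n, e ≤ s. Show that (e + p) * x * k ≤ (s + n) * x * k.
e ≤ s and p ≤ n, therefore e + p ≤ s + n. By multiplying by a non-negative, (e + p) * x ≤ (s + n) * x. By multiplying by a non-negative, (e + p) * x * k ≤ (s + n) * x * k.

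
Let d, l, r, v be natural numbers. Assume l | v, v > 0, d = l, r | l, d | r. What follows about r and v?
r ≤ v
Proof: d = l and d | r, thus l | r. r | l, so l = r. From l | v and v > 0, l ≤ v. From l = r, r ≤ v.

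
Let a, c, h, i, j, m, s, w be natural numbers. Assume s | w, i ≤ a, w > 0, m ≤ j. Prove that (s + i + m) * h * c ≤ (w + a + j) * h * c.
s | w and w > 0, thus s ≤ w. Since i ≤ a, s + i ≤ w + a. m ≤ j, so s + i + m ≤ w + a + j. Then (s + i + m) * h ≤ (w + a + j) * h. Then (s + i + m) * h * c ≤ (w + a + j) * h * c.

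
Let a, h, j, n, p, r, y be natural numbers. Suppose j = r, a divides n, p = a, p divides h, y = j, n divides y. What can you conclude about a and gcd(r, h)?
a divides gcd(r, h)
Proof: y = j and j = r, thus y = r. From a divides n and n divides y, a divides y. Since y = r, a divides r. p = a and p divides h, thus a divides h. Since a divides r, a divides gcd(r, h).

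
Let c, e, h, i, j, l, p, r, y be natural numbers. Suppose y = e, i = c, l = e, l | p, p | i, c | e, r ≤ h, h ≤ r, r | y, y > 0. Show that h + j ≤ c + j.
l = e and l | p, thus e | p. p | i, so e | i. Because i = c, e | c. Since c | e, e = c. y = e, so y = c. From r ≤ h and h ≤ r, r = h. r | y, so h | y. y > 0, so h ≤ y. Since y = c, h ≤ c. Then h + j ≤ c + j.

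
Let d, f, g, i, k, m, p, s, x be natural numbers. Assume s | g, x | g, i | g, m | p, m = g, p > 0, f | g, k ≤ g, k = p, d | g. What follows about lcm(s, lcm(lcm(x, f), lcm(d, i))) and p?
lcm(s, lcm(lcm(x, f), lcm(d, i))) | p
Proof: m = g and m | p, thus g | p. Since p > 0, g ≤ p. Because k = p and k ≤ g, p ≤ g. Since g ≤ p, g = p. x | g and f | g, thus lcm(x, f) | g. d | g and i | g, thus lcm(d, i) | g. lcm(x, f) | g, so lcm(lcm(x, f), lcm(d, i)) | g. s | g, so lcm(s, lcm(lcm(x, f), lcm(d, i))) | g. Since g = p, lcm(s, lcm(lcm(x, f), lcm(d, i))) | p.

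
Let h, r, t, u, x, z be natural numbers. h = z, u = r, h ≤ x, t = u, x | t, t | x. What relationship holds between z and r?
z ≤ r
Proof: From x | t and t | x, x = t. Because t = u, x = u. From u = r, x = r. Since h ≤ x, h ≤ r. Because h = z, z ≤ r.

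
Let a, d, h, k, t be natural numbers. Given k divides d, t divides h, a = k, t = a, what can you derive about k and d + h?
k divides d + h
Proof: Since t = a and a = k, t = k. Since t divides h, k divides h. From k divides d, k divides d + h.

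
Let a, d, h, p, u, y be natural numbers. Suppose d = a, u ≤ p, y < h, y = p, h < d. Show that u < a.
Since y = p and y < h, p < h. From u ≤ p, u < h. h < d, so u < d. Since d = a, u < a.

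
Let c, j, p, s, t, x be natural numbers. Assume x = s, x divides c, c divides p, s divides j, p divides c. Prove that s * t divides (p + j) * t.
c divides p and p divides c, thus c = p. x = s and x divides c, so s divides c. Since c = p, s divides p. s divides j, so s divides p + j. Then s * t divides (p + j) * t.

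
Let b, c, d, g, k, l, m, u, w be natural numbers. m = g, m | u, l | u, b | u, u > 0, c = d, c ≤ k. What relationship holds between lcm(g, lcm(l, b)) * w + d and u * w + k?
lcm(g, lcm(l, b)) * w + d ≤ u * w + k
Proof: m = g and m | u, hence g | u. l | u and b | u, so lcm(l, b) | u. g | u, so lcm(g, lcm(l, b)) | u. Since u > 0, lcm(g, lcm(l, b)) ≤ u. Then lcm(g, lcm(l, b)) * w ≤ u * w. c = d and c ≤ k, therefore d ≤ k. Since lcm(g, lcm(l, b)) * w ≤ u * w, lcm(g, lcm(l, b)) * w + d ≤ u * w + k.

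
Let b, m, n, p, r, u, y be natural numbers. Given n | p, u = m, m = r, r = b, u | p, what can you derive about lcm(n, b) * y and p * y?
lcm(n, b) * y | p * y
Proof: u = m and m = r, so u = r. From r = b, u = b. u | p, so b | p. n | p, so lcm(n, b) | p. Then lcm(n, b) * y | p * y.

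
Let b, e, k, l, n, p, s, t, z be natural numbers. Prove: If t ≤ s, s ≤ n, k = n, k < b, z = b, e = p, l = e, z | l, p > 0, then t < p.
k = n and k < b, thus n < b. l = e and z | l, so z | e. e = p, so z | p. From p > 0, z ≤ p. Since z = b, b ≤ p. Since n < b, n < p. Since s ≤ n, s < p. Since t ≤ s, t < p.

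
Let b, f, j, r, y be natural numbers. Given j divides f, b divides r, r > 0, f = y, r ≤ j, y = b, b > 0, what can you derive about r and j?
r = j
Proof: f = y and y = b, so f = b. Since j divides f, j divides b. Because b > 0, j ≤ b. b divides r and r > 0, hence b ≤ r. Since j ≤ b, j ≤ r. r ≤ j, so r = j.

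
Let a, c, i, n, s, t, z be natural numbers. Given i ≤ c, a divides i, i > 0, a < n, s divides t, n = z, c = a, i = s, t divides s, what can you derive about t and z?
t < z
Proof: Since s divides t and t divides s, s = t. Because i = s, i = t. a divides i and i > 0, hence a ≤ i. c = a and i ≤ c, thus i ≤ a. From a ≤ i, a = i. a < n, so i < n. i = t, so t < n. Since n = z, t < z.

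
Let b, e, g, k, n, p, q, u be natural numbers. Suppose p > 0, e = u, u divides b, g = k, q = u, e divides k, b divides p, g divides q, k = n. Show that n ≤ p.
e = u and e divides k, thus u divides k. From g = k and g divides q, k divides q. q = u, so k divides u. Since u divides k, u = k. Because u divides b and b divides p, u divides p. From u = k, k divides p. Since p > 0, k ≤ p. From k = n, n ≤ p.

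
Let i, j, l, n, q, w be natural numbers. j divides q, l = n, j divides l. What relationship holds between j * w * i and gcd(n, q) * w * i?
j * w * i divides gcd(n, q) * w * i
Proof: Since l = n and j divides l, j divides n. Since j divides q, j divides gcd(n, q). Then j * w divides gcd(n, q) * w. Then j * w * i divides gcd(n, q) * w * i.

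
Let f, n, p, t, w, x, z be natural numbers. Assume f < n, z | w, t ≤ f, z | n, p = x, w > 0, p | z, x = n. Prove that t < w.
p = x and x = n, so p = n. p | z, so n | z. z | n, so n = z. From t ≤ f and f < n, t < n. n = z, so t < z. z | w and w > 0, so z ≤ w. Since t < z, t < w.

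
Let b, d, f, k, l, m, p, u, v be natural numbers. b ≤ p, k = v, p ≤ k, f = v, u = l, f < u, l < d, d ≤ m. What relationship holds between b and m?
b < m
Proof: k = v and p ≤ k, so p ≤ v. Since b ≤ p, b ≤ v. Because u = l and f < u, f < l. Since l < d, f < d. From f = v, v < d. Since b ≤ v, b < d. d ≤ m, so b < m.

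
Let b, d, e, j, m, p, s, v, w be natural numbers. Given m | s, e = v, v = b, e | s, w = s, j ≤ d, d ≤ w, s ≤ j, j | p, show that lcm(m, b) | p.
e = v and v = b, therefore e = b. Since e | s, b | s. Since m | s, lcm(m, b) | s. j ≤ d and d ≤ w, hence j ≤ w. Since w = s, j ≤ s. s ≤ j, so j = s. Since j | p, s | p. Because lcm(m, b) | s, lcm(m, b) | p.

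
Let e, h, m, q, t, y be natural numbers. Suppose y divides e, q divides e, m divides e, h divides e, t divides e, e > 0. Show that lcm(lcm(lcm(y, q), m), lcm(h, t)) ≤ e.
y divides e and q divides e, so lcm(y, q) divides e. m divides e, so lcm(lcm(y, q), m) divides e. h divides e and t divides e, therefore lcm(h, t) divides e. Since lcm(lcm(y, q), m) divides e, lcm(lcm(lcm(y, q), m), lcm(h, t)) divides e. Since e > 0, lcm(lcm(lcm(y, q), m), lcm(h, t)) ≤ e.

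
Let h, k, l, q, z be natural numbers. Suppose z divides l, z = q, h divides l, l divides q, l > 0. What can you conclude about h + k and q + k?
h + k ≤ q + k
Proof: z = q and z divides l, therefore q divides l. Since l divides q, l = q. From h divides l and l > 0, h ≤ l. Since l = q, h ≤ q. Then h + k ≤ q + k.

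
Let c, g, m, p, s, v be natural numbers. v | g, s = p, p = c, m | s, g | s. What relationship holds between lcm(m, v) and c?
lcm(m, v) | c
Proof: s = p and p = c, hence s = c. From v | g and g | s, v | s. Since m | s, lcm(m, v) | s. s = c, so lcm(m, v) | c.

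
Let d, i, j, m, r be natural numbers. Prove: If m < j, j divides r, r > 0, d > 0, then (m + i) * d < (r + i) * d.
j divides r and r > 0, therefore j ≤ r. Since m < j, m < r. Then m + i < r + i. From d > 0, by multiplying by a positive, (m + i) * d < (r + i) * d.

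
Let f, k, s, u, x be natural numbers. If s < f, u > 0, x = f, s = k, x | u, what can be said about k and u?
k < u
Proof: s = k and s < f, so k < f. From x | u and u > 0, x ≤ u. x = f, so f ≤ u. k < f, so k < u.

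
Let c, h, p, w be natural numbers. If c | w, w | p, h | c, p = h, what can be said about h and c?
h = c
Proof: c | w and w | p, hence c | p. Since p = h, c | h. h | c, so c = h. Then h = c.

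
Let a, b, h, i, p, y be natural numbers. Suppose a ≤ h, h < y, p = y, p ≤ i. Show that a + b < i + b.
p = y and p ≤ i, hence y ≤ i. Because h < y, h < i. a ≤ h, so a < i. Then a + b < i + b.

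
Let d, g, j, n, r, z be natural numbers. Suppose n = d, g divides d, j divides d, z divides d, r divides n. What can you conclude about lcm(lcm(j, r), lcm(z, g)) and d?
lcm(lcm(j, r), lcm(z, g)) divides d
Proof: n = d and r divides n, therefore r divides d. j divides d, so lcm(j, r) divides d. z divides d and g divides d, therefore lcm(z, g) divides d. Since lcm(j, r) divides d, lcm(lcm(j, r), lcm(z, g)) divides d.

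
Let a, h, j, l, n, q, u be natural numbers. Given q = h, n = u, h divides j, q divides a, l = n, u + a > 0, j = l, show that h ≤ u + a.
l = n and n = u, so l = u. j = l and h divides j, thus h divides l. Because l = u, h divides u. q = h and q divides a, thus h divides a. Since h divides u, h divides u + a. u + a > 0, so h ≤ u + a.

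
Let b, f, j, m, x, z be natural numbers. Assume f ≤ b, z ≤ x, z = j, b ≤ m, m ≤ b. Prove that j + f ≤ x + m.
Since z = j and z ≤ x, j ≤ x. Since b ≤ m and m ≤ b, b = m. Since f ≤ b, f ≤ m. j ≤ x, so j + f ≤ x + m.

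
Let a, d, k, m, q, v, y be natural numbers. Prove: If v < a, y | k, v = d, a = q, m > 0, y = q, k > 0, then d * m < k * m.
a = q and v < a, therefore v < q. v = d, so d < q. y | k and k > 0, thus y ≤ k. Since y = q, q ≤ k. d < q, so d < k. Since m > 0, d * m < k * m.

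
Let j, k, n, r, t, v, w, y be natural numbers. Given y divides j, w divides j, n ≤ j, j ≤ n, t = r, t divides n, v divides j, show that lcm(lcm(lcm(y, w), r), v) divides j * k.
Because y divides j and w divides j, lcm(y, w) divides j. Since n ≤ j and j ≤ n, n = j. t = r and t divides n, therefore r divides n. Since n = j, r divides j. Since lcm(y, w) divides j, lcm(lcm(y, w), r) divides j. v divides j, so lcm(lcm(lcm(y, w), r), v) divides j. Then lcm(lcm(lcm(y, w), r), v) divides j * k.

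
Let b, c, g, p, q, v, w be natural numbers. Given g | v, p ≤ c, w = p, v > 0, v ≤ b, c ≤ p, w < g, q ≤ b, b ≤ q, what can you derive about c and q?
c < q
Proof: From b ≤ q and q ≤ b, b = q. p ≤ c and c ≤ p, thus p = c. Since w = p, w = c. w < g, so c < g. Since g | v and v > 0, g ≤ v. Since v ≤ b, g ≤ b. c < g, so c < b. Since b = q, c < q.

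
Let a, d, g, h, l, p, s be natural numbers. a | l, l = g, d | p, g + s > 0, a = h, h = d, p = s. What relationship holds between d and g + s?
d ≤ g + s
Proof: From a = h and h = d, a = d. Since l = g and a | l, a | g. Since a = d, d | g. p = s and d | p, hence d | s. From d | g, d | g + s. Since g + s > 0, d ≤ g + s.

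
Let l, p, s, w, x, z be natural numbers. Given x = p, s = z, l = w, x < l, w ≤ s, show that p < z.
l = w and x < l, therefore x < w. w ≤ s, so x < s. s = z, so x < z. Because x = p, p < z.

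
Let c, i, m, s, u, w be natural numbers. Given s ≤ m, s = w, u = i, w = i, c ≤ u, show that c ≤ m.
u = i and c ≤ u, therefore c ≤ i. s = w and s ≤ m, therefore w ≤ m. Since w = i, i ≤ m. c ≤ i, so c ≤ m.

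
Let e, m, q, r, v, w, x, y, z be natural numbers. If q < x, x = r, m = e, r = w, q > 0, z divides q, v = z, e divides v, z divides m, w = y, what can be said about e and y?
e < y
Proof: m = e and z divides m, so z divides e. Because v = z and e divides v, e divides z. z divides e, so z = e. From z divides q and q > 0, z ≤ q. z = e, so e ≤ q. r = w and w = y, thus r = y. x = r and q < x, hence q < r. From r = y, q < y. Since e ≤ q, e < y.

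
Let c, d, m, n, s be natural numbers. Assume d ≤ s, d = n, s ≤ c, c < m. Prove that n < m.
From d = n and d ≤ s, n ≤ s. s ≤ c and c < m, therefore s < m. Since n ≤ s, n < m.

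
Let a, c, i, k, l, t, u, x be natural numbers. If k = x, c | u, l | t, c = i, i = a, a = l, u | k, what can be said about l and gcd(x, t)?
l | gcd(x, t)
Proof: c = i and i = a, thus c = a. Because a = l, c = l. c | u and u | k, hence c | k. Since c = l, l | k. k = x, so l | x. Because l | t, l | gcd(x, t).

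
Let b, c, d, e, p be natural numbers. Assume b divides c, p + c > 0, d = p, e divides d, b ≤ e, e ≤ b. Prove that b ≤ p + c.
Because e ≤ b and b ≤ e, e = b. Because d = p and e divides d, e divides p. Since e = b, b divides p. Since b divides c, b divides p + c. p + c > 0, so b ≤ p + c.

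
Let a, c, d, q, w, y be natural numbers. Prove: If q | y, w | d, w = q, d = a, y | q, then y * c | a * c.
Because q | y and y | q, q = y. w = q, so w = y. Since d = a and w | d, w | a. Since w = y, y | a. Then y * c | a * c.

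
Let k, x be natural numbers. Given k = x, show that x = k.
k = x. By symmetry, x = k.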